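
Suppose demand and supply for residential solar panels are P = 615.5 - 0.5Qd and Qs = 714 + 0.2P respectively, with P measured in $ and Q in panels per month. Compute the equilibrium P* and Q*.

Inverting to quantity form: Qd = 1231 - 2P.
Set Qd = Qs: 1231 - 2P = 714 + 0.2P, so 517 = 2.2P and P* = 235.
Plugging P* into demand: Q* = 1231 - 2(235) = 761.

P* = 235, Q* = 761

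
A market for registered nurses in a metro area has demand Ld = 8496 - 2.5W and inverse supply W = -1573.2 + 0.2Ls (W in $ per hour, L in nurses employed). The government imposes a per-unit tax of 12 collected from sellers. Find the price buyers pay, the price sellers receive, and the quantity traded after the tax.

W_b = 92, W_s = 80, L = 8266

Inverting to quantity form: Ls = 7866 + 5W.
With a tax of 12 on sellers, they supply based on the net price W_s = W_b - 12, so Ls = 7806 + 5W_b.
Market clearing requires 8496 - 2.5W_b = 7806 + 5W_b; hence 690 = 7.5W_b and W_b = 92.
Then W_s = 92 - 12 = 80 and L = 8496 - 2.5(92) = 8266.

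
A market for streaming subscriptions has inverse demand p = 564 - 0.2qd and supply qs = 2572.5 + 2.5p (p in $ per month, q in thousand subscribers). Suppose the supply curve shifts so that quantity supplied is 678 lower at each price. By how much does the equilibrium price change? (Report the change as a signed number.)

Solving each curve for q: qd = 2820 - 5p.
The market clears where 2820 - 5p = 2572.5 + 2.5p. Rearranging, 7.5p = 247.5, hence p* = 33.
Plugging p* into demand: q* = 2820 - 5(33) = 2655.
After the shift, supply is qs = 1894.5 + 2.5p.
New equilibrium: 925.5 = 7.5p, so p = 123.4 and q = 2203.
Δp = 123.4 - 33 = 90.4.

Δp = 90.4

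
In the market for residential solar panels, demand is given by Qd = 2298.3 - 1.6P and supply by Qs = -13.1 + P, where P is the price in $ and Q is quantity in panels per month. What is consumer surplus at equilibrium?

At equilibrium Qd = Qs, so 2298.3 - 1.6P = -13.1 + P; collecting terms, 2311.4 = 2.6P and P* = 889.
Substitute back: Q* = 2298.3 - 1.6(889) = 875.9.
Demand choke price (Qd = 0): P = 2298.3/1.6 = 1436.4375. Consumer surplus = ½ × (1436.4375 - 889) × 875.9 = 239750.253125.

Consumer surplus = 239750.253125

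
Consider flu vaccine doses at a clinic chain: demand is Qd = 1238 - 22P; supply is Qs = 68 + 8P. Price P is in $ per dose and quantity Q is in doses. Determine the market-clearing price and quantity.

P* = 39, Q* = 380

At equilibrium Qd = Qs, so 1238 - 22P = 68 + 8P; collecting terms, 1170 = 30P and P* = 39.
Plugging P* into demand: Q* = 1238 - 22(39) = 380.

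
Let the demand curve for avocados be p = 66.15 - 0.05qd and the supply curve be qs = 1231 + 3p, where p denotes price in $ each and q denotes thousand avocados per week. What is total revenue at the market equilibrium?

Total revenue = 4972

Solving each curve for q: qd = 1323 - 20p.
Set qd = qs: 1323 - 20p = 1231 + 3p, so 92 = 23p and p* = 4.
Then q* = 1323 - 20(4) = 1243.
Total revenue = p* × q* = 4 × 1243 = 4972.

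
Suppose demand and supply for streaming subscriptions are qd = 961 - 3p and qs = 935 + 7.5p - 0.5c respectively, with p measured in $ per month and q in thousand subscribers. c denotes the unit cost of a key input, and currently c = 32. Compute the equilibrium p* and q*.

With c = 32, supply is qs = 919 + 7.5p.
Set qd = qs: 961 - 3p = 919 + 7.5p, so 42 = 10.5p and p* = 4.
Plugging p* into demand: q* = 961 - 3(4) = 949.

p* = 4, q* = 949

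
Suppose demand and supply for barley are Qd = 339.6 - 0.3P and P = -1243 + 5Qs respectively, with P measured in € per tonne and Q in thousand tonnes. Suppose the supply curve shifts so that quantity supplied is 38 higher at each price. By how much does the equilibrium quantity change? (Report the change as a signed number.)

Solving each curve for Q: Qs = 248.6 + 0.2P.
At equilibrium Qd = Qs, so 339.6 - 0.3P = 248.6 + 0.2P; collecting terms, 91 = 0.5P and P* = 182.
From the demand curve, Q* = 339.6 - 0.3(182) = 285.
After the shift, supply is Qs = 286.6 + 0.2P.
Re-solving, 0.5P = 53 gives P = 106 and Q = 307.8.
ΔQ = 307.8 - 285 = 22.8.

ΔQ = 22.8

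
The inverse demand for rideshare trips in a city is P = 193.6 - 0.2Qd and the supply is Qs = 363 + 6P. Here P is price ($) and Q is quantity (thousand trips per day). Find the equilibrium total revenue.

In direct form, Qd = 968 - 5P.
Set Qd = Qs: 968 - 5P = 363 + 6P, so 605 = 11P and P* = 55.
Substitute back: Q* = 968 - 5(55) = 693.
Total revenue = P* × Q* = 55 × 693 = 38115.

Total revenue = 38115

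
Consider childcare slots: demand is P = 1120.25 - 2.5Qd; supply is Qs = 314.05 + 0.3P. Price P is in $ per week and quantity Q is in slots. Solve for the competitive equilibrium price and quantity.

Inverting to quantity form: Qd = 448.1 - 0.4P.
The market clears where 448.1 - 0.4P = 314.05 + 0.3P. Rearranging, 0.7P = 134.05, hence P* = 191.5.
Plugging P* into demand: Q* = 448.1 - 0.4(191.5) = 371.5.

P* = 191.5, Q* = 371.5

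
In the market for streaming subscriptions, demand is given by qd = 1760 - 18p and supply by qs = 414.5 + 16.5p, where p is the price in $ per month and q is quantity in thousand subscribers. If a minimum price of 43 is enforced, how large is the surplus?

At p = 43: qd = 986 and qs = 1124.
Surplus = qs - qd = 1124 - 986 = 138.

Surplus = 138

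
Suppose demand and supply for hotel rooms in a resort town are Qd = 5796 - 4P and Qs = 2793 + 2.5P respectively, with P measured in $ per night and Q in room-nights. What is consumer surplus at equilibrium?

Consumer surplus = 1948338

The market clears where 5796 - 4P = 2793 + 2.5P. Rearranging, 6.5P = 3003, hence P* = 462.
Then Q* = 5796 - 4(462) = 3948.
Demand choke price (Qd = 0): P = 5796/4 = 1449. Consumer surplus = ½ × (1449 - 462) × 3948 = 1948338.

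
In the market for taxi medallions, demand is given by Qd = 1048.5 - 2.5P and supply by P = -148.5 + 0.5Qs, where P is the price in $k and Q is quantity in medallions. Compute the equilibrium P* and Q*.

P* = 167, Q* = 631

Inverting to quantity form: Qs = 297 + 2P.
Set Qd = Qs: 1048.5 - 2.5P = 297 + 2P, so 751.5 = 4.5P and P* = 167.
Then Q* = 1048.5 - 2.5(167) = 631.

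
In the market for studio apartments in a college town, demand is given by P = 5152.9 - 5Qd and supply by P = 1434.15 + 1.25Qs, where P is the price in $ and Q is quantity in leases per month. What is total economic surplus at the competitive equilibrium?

Total surplus = 1106328.125

Inverting to quantity form: Qd = 1030.58 - 0.2P and Qs = -1147.32 + 0.8P.
Set Qd = Qs: 1030.58 - 0.2P = -1147.32 + 0.8P, so 2177.9 = P and P* = 2177.9.
From the demand curve, Q* = 1030.58 - 0.2(2177.9) = 595.
Demand choke price = 5152.9; supply choke price = 1434.15. CS = ½(5152.9 - 2177.9)(595) = 885062.5; PS = ½(2177.9 - 1434.15)(595) = 221265.625. Total surplus = 1106328.125.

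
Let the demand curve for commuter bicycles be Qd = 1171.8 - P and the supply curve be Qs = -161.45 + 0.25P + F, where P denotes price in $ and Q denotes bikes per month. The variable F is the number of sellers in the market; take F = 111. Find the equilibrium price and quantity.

With F = 111, supply is Qs = -50.45 + 0.25P.
Set Qd = Qs: 1171.8 - P = -50.45 + 0.25P, so 1222.25 = 1.25P and P* = 977.8.
Plugging P* into demand: Q* = 1171.8 - 977.8 = 194.

P* = 977.8, Q* = 194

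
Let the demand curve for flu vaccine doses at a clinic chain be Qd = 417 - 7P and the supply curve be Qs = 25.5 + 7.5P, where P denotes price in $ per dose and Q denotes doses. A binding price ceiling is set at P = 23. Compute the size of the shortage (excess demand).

At P = 23: Qd = 256 and Qs = 198.
Shortage = Qd - Qs = 256 - 198 = 58.

Shortage = 58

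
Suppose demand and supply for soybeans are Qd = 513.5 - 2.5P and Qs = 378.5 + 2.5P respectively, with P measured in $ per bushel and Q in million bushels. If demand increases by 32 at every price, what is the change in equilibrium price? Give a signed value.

Set Qd = Qs: 513.5 - 2.5P = 378.5 + 2.5P, so 135 = 5P and P* = 27.
From the demand curve, Q* = 513.5 - 2.5(27) = 446.
After the shift, demand is Qd = 545.5 - 2.5P.
Re-solving, 5P = 167 gives P = 33.4 and Q = 462.
ΔP = 33.4 - 27 = 6.4.

ΔP = 6.4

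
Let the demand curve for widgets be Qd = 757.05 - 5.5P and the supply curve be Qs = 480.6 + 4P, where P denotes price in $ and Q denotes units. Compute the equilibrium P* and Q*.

Set Qd = Qs: 757.05 - 5.5P = 480.6 + 4P, so 276.45 = 9.5P and P* = 29.1.
Substitute back: Q* = 757.05 - 5.5(29.1) = 597.

P* = 29.1, Q* = 597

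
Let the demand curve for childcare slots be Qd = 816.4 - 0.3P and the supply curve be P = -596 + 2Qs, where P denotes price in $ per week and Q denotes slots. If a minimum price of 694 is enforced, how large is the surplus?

Surplus = 36.8

In direct form, Qs = 298 + 0.5P.
With P fixed at 694, quantity demanded is 608.2 and quantity supplied is 645.
Surplus = Qs - Qd = 645 - 608.2 = 36.8.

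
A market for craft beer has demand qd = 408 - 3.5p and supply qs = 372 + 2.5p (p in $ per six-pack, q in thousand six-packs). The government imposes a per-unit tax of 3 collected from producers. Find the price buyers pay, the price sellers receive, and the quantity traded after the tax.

p_b = 7.25, p_s = 4.25, q = 382.625

Producers keep p_s = p_b - 3 per unit, so supply in terms of the buyer price is qs = 364.5 + 2.5p_b.
Market clearing requires 408 - 3.5p_b = 364.5 + 2.5p_b; hence 43.5 = 6p_b and p_b = 7.25.
Then p_s = 7.25 - 3 = 4.25 and q = 408 - 3.5(7.25) = 382.625.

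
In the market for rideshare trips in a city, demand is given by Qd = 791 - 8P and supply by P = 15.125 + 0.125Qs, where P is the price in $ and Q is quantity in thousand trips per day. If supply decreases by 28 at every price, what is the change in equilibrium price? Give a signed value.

Solving each curve for Q: Qs = -121 + 8P.
Equating demand and supply, 791 - 8P = -121 + 8P gives 16P = 912, so P* = 57.
Then Q* = 791 - 8(57) = 335.
After the shift, supply is Qs = -149 + 8P.
Re-solving, 16P = 940 gives P = 58.75 and Q = 321.
ΔP = 58.75 - 57 = 1.75.

ΔP = 1.75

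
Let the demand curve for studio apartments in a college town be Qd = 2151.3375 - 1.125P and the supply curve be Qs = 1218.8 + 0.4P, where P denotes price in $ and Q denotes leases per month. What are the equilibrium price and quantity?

P* = 611.5, Q* = 1463.4

Set Qd = Qs: 2151.3375 - 1.125P = 1218.8 + 0.4P, so 932.5375 = 1.525P and P* = 611.5.
From the demand curve, Q* = 2151.3375 - 1.125(611.5) = 1463.4.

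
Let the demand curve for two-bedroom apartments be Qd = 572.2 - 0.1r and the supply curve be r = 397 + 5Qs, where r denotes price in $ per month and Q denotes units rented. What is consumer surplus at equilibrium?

Consumer surplus = 630125

Rewriting in direct form: Qs = -79.4 + 0.2r.
The market clears where 572.2 - 0.1r = -79.4 + 0.2r. Rearranging, 0.3r = 651.6, hence r* = 2172.
Plugging r* into demand: Q* = 572.2 - 0.1(2172) = 355.
Demand choke price (Qd = 0): r = 572.2/0.1 = 5722. Consumer surplus = ½ × (5722 - 2172) × 355 = 630125.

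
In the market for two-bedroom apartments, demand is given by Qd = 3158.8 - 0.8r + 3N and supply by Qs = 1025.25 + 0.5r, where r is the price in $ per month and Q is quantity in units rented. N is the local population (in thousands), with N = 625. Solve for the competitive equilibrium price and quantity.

With N = 625, demand is Qd = 5033.8 - 0.8r.
The market clears where 5033.8 - 0.8r = 1025.25 + 0.5r. Rearranging, 1.3r = 4008.55, hence r* = 3083.5.
From the demand curve, Q* = 5033.8 - 0.8(3083.5) = 2567.

r* = 3083.5, Q* = 2567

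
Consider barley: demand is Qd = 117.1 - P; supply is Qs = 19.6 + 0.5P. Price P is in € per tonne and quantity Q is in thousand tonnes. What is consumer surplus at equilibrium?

The market clears where 117.1 - P = 19.6 + 0.5P. Rearranging, 1.5P = 97.5, hence P* = 65.
Substitute back: Q* = 117.1 - 65 = 52.1.
Demand choke price (Qd = 0): P = 117.1. Consumer surplus = ½ × (117.1 - 65) × 52.1 = 1357.205.

Consumer surplus = 1357.205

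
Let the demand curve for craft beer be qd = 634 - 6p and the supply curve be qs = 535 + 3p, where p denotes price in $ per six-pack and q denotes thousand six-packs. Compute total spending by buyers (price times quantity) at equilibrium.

Set qd = qs: 634 - 6p = 535 + 3p, so 99 = 9p and p* = 11.
Plugging p* into demand: q* = 634 - 6(11) = 568.
Total spending by buyers = p* × q* = 11 × 568 = 6248.

Total spending by buyers = 6248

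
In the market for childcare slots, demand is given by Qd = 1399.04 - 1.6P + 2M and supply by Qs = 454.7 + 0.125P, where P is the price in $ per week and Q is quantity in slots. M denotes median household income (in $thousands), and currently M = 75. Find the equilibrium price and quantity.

P* = 634.4, Q* = 534

With M = 75, demand is Qd = 1549.04 - 1.6P.
Set Qd = Qs: 1549.04 - 1.6P = 454.7 + 0.125P, so 1094.34 = 1.725P and P* = 634.4.
Then Q* = 1549.04 - 1.6(634.4) = 534.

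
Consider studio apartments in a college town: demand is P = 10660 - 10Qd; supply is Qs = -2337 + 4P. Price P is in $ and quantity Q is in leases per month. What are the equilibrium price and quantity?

P* = 830, Q* = 983

In direct form, Qd = 1066 - 0.1P.
The market clears where 1066 - 0.1P = -2337 + 4P. Rearranging, 4.1P = 3403, hence P* = 830.
Then Q* = 1066 - 0.1(830) = 983.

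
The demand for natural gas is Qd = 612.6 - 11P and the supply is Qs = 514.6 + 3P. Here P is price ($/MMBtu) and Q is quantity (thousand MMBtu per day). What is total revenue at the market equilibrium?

Total revenue = 3749.2

The market clears where 612.6 - 11P = 514.6 + 3P. Rearranging, 14P = 98, hence P* = 7.
From the demand curve, Q* = 612.6 - 11(7) = 535.6.
Total revenue = P* × Q* = 7 × 535.6 = 3749.2.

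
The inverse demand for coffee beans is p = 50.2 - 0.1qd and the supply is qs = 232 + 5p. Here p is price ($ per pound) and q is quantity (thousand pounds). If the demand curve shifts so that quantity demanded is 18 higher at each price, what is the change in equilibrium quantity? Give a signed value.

Δq = 6

Solving each curve for q: qd = 502 - 10p.
At equilibrium qd = qs, so 502 - 10p = 232 + 5p; collecting terms, 270 = 15p and p* = 18.
Then q* = 502 - 10(18) = 322.
After the shift, demand is qd = 520 - 10p.
Re-solving, 15p = 288 gives p = 19.2 and q = 328.
Δq = 328 - 322 = 6.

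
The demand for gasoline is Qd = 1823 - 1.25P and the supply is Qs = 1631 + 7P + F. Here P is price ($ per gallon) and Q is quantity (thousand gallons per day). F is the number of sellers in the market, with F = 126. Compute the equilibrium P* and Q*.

With F = 126, supply is Qs = 1757 + 7P.
The market clears where 1823 - 1.25P = 1757 + 7P. Rearranging, 8.25P = 66, hence P* = 8.
Then Q* = 1823 - 1.25(8) = 1813.

P* = 8, Q* = 1813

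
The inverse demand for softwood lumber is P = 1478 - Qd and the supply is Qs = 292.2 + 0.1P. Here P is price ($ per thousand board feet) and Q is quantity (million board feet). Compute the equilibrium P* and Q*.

P* = 1078, Q* = 400

In direct form, Qd = 1478 - P.
Set Qd = Qs: 1478 - P = 292.2 + 0.1P, so 1185.8 = 1.1P and P* = 1078.
From the demand curve, Q* = 1478 - 1078 = 400.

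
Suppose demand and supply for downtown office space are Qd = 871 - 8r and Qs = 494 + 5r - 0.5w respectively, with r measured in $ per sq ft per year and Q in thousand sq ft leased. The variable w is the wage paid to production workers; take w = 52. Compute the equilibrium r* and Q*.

r* = 31, Q* = 623

With w = 52, supply is Qs = 468 + 5r.
Equating demand and supply, 871 - 8r = 468 + 5r gives 13r = 403, so r* = 31.
Then Q* = 871 - 8(31) = 623.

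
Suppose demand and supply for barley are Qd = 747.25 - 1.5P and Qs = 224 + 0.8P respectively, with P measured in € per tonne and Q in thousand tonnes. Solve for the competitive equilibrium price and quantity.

P* = 227.5, Q* = 406

Set Qd = Qs: 747.25 - 1.5P = 224 + 0.8P, so 523.25 = 2.3P and P* = 227.5.
Then Q* = 747.25 - 1.5(227.5) = 406.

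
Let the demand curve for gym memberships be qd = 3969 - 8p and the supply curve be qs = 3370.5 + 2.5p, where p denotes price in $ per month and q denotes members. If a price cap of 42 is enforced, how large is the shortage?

Evaluating both curves at the ceiling price 42 gives qd = 3633, qs = 3475.5.
Shortage = qd - qs = 3633 - 3475.5 = 157.5.

Shortage = 157.5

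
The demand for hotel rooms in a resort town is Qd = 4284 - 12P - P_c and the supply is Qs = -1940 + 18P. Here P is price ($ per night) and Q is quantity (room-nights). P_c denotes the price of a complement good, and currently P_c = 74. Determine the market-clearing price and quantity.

With P_c = 74, demand is Qd = 4210 - 12P.
The market clears where 4210 - 12P = -1940 + 18P. Rearranging, 30P = 6150, hence P* = 205.
Plugging P* into demand: Q* = 4210 - 12(205) = 1750.

P* = 205, Q* = 1750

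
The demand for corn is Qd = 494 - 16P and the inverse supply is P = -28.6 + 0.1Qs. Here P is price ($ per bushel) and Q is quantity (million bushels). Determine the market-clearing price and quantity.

P* = 8, Q* = 366

In direct form, Qs = 286 + 10P.
Equating demand and supply, 494 - 16P = 286 + 10P gives 26P = 208, so P* = 8.
From the demand curve, Q* = 494 - 16(8) = 366.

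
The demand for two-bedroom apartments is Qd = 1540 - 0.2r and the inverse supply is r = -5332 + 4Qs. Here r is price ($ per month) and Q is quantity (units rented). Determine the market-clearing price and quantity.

r* = 460, Q* = 1448

Rewriting in direct form: Qs = 1333 + 0.25r.
Set Qd = Qs: 1540 - 0.2r = 1333 + 0.25r, so 207 = 0.45r and r* = 460.
Substitute back: Q* = 1540 - 0.2(460) = 1448.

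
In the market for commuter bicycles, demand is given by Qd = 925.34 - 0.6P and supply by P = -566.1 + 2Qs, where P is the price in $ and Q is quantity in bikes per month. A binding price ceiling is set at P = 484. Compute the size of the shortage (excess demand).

Rewriting in direct form: Qs = 283.05 + 0.5P.
With P fixed at 484, quantity demanded is 634.94 and quantity supplied is 525.05.
Shortage = Qd - Qs = 634.94 - 525.05 = 109.89.

Shortage = 109.89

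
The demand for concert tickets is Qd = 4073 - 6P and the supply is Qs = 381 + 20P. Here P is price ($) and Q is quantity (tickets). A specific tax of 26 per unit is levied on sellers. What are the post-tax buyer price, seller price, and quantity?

With a tax of 26 on sellers, they supply based on the net price P_s = P_b - 26, so Qs = -139 + 20P_b.
Set Qd = Qs: 4073 - 6P_b = -139 + 20P_b, so 4212 = 26P_b and P_b = 162.
Then P_s = 162 - 26 = 136 and Q = 4073 - 6(162) = 3101.

P_b = 162, P_s = 136, Q = 3101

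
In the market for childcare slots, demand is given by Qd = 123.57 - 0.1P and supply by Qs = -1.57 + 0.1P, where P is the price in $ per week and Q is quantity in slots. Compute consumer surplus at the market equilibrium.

Consumer surplus = 18605

The market clears where 123.57 - 0.1P = -1.57 + 0.1P. Rearranging, 0.2P = 125.14, hence P* = 625.7.
Substitute back: Q* = 123.57 - 0.1(625.7) = 61.
Demand choke price (Qd = 0): P = 123.57/0.1 = 1235.7. Consumer surplus = ½ × (1235.7 - 625.7) × 61 = 18605.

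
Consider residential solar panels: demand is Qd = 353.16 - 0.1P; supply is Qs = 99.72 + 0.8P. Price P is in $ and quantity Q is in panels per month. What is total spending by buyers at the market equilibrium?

Total spending by buyers = 91520

Set Qd = Qs: 353.16 - 0.1P = 99.72 + 0.8P, so 253.44 = 0.9P and P* = 281.6.
Substitute back: Q* = 353.16 - 0.1(281.6) = 325.
Total spending by buyers = P* × Q* = 281.6 × 325 = 91520.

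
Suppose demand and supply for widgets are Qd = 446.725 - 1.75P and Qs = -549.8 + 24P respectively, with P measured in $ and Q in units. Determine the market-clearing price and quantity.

P* = 38.7, Q* = 379

At equilibrium Qd = Qs, so 446.725 - 1.75P = -549.8 + 24P; collecting terms, 996.525 = 25.75P and P* = 38.7.
From the demand curve, Q* = 446.725 - 1.75(38.7) = 379.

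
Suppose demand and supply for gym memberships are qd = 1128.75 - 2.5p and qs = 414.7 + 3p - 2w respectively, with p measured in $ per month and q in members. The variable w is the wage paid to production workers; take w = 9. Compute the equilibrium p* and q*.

p* = 133.1, q* = 796

With w = 9, supply is qs = 396.7 + 3p.
The market clears where 1128.75 - 2.5p = 396.7 + 3p. Rearranging, 5.5p = 732.05, hence p* = 133.1.
Plugging p* into demand: q* = 1128.75 - 2.5(133.1) = 796.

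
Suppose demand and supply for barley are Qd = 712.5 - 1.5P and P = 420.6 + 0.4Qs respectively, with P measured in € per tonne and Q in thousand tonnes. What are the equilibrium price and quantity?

P* = 441, Q* = 51

Solving each curve for Q: Qs = -1051.5 + 2.5P.
Set Qd = Qs: 712.5 - 1.5P = -1051.5 + 2.5P, so 1764 = 4P and P* = 441.
Plugging P* into demand: Q* = 712.5 - 1.5(441) = 51.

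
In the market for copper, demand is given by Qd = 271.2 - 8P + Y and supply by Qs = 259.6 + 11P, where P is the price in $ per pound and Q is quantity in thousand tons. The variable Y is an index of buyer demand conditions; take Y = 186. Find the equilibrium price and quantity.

P* = 10.4, Q* = 374

With Y = 186, demand is Qd = 457.2 - 8P.
Set Qd = Qs: 457.2 - 8P = 259.6 + 11P, so 197.6 = 19P and P* = 10.4.
Then Q* = 457.2 - 8(10.4) = 374.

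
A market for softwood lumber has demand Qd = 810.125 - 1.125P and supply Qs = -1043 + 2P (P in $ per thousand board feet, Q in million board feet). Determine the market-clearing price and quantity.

P* = 593, Q* = 143

Equating demand and supply, 810.125 - 1.125P = -1043 + 2P gives 3.125P = 1853.125, so P* = 593.
Plugging P* into demand: Q* = 810.125 - 1.125(593) = 143.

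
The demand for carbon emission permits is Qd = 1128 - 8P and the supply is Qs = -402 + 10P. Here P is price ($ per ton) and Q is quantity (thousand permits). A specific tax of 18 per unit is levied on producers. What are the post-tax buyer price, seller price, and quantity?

P_b = 95, P_s = 77, Q = 368

With a tax of 18 on producers, they supply based on the net price P_s = P_b - 18, so Qs = -582 + 10P_b.
Set Qd = Qs: 1128 - 8P_b = -582 + 10P_b, so 1710 = 18P_b and P_b = 95.
So P_s = 77 and the quantity traded is Q = 1128 - 8(95) = 368.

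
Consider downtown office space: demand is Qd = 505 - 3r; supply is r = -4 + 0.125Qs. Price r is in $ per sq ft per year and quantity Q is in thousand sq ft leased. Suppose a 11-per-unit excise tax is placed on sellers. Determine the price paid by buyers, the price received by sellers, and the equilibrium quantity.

r_b = 51, r_s = 40, Q = 352

In direct form, Qs = 32 + 8r.
The tax drives a wedge r_b - r_s = 11. Substituting r_s = r_b - 11 into supply: Qs = -56 + 8r_b.
Market clearing requires 505 - 3r_b = -56 + 8r_b; hence 561 = 11r_b and r_b = 51.
So r_s = 40 and the quantity traded is Q = 505 - 3(51) = 352.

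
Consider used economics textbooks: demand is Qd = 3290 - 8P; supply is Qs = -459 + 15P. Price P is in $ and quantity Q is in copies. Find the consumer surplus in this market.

The market clears where 3290 - 8P = -459 + 15P. Rearranging, 23P = 3749, hence P* = 163.
Substitute back: Q* = 3290 - 8(163) = 1986.
Demand choke price (Qd = 0): P = 3290/8 = 411.25. Consumer surplus = ½ × (411.25 - 163) × 1986 = 246512.25.

Consumer surplus = 246512.25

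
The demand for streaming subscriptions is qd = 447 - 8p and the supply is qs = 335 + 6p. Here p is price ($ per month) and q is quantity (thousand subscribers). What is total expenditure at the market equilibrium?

Total expenditure = 3064

At equilibrium qd = qs, so 447 - 8p = 335 + 6p; collecting terms, 112 = 14p and p* = 8.
Then q* = 447 - 8(8) = 383.
Total expenditure = p* × q* = 8 × 383 = 3064.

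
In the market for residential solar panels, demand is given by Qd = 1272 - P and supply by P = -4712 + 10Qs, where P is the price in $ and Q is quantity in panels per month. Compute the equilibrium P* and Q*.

Inverting to quantity form: Qs = 471.2 + 0.1P.
At equilibrium Qd = Qs, so 1272 - P = 471.2 + 0.1P; collecting terms, 800.8 = 1.1P and P* = 728.
Plugging P* into demand: Q* = 1272 - 728 = 544.

P* = 728, Q* = 544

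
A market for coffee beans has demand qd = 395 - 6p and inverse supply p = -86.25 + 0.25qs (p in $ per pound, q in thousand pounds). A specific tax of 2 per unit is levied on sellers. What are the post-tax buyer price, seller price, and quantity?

p_b = 5.8, p_s = 3.8, q = 360.2

Inverting to quantity form: qs = 345 + 4p.
With a tax of 2 on sellers, they supply based on the net price p_s = p_b - 2, so qs = 337 + 4p_b.
Equate demand and the shifted supply: 395 - 6p_b = 337 + 4p_b, giving 10p_b = 58, so p_b = 5.8.
Then p_s = 5.8 - 2 = 3.8 and q = 395 - 6(5.8) = 360.2.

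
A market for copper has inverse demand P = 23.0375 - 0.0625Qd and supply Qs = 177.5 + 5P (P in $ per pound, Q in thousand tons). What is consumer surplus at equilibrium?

Inverting to quantity form: Qd = 368.6 - 16P.
At equilibrium Qd = Qs, so 368.6 - 16P = 177.5 + 5P; collecting terms, 191.1 = 21P and P* = 9.1.
Then Q* = 368.6 - 16(9.1) = 223.
Demand choke price (Qd = 0): P = 368.6/16 = 23.0375. Consumer surplus = ½ × (23.0375 - 9.1) × 223 = 1554.03125.

Consumer surplus = 1554.03125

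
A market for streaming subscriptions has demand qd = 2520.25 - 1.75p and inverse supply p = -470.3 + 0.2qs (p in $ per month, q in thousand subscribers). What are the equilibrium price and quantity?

In direct form, qs = 2351.5 + 5p.
Set qd = qs: 2520.25 - 1.75p = 2351.5 + 5p, so 168.75 = 6.75p and p* = 25.
From the demand curve, q* = 2520.25 - 1.75(25) = 2476.5.

p* = 25, q* = 2476.5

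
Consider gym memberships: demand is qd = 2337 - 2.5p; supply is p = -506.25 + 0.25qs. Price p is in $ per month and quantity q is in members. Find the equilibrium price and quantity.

Inverting to quantity form: qs = 2025 + 4p.
Equating demand and supply, 2337 - 2.5p = 2025 + 4p gives 6.5p = 312, so p* = 48.
Then q* = 2337 - 2.5(48) = 2217.

p* = 48, q* = 2217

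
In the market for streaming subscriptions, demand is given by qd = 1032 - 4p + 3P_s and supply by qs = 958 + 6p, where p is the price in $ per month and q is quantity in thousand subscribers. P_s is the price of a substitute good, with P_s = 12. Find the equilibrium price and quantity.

p* = 11, q* = 1024

With P_s = 12, demand is qd = 1068 - 4p.
The market clears where 1068 - 4p = 958 + 6p. Rearranging, 10p = 110, hence p* = 11.
Then q* = 1068 - 4(11) = 1024.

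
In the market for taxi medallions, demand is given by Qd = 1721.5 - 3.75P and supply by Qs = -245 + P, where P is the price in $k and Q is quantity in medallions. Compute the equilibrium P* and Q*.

At equilibrium Qd = Qs, so 1721.5 - 3.75P = -245 + P; collecting terms, 1966.5 = 4.75P and P* = 414.
Then Q* = 1721.5 - 3.75(414) = 169.

P* = 414, Q* = 169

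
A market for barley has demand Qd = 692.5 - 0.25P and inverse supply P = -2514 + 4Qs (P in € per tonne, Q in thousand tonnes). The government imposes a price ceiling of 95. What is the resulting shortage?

Inverting to quantity form: Qs = 628.5 + 0.25P.
With P fixed at 95, quantity demanded is 668.75 and quantity supplied is 652.25.
Shortage = Qd - Qs = 668.75 - 652.25 = 16.5.

Shortage = 16.5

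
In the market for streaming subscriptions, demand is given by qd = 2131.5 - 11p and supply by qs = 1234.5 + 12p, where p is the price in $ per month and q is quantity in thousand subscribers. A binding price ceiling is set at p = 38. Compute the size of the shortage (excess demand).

Shortage = 23

With p fixed at 38, quantity demanded is 1713.5 and quantity supplied is 1690.5.
Shortage = qd - qs = 1713.5 - 1690.5 = 23.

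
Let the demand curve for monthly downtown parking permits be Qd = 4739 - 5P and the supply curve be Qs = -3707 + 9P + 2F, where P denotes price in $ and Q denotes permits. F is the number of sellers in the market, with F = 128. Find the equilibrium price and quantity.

With F = 128, supply is Qs = -3451 + 9P.
Set Qd = Qs: 4739 - 5P = -3451 + 9P, so 8190 = 14P and P* = 585.
Substitute back: Q* = 4739 - 5(585) = 1814.

P* = 585, Q* = 1814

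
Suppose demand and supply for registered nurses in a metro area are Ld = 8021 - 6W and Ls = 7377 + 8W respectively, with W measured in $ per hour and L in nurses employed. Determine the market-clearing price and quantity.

Set Ld = Ls: 8021 - 6W = 7377 + 8W, so 644 = 14W and W* = 46.
Substitute back: L* = 8021 - 6(46) = 7745.

W* = 46, L* = 7745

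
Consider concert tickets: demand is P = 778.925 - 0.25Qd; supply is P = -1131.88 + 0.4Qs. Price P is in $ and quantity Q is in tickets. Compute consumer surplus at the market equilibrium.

Consumer surplus = 1080229.51125

Solving each curve for Q: Qd = 3115.7 - 4P and Qs = 2829.7 + 2.5P.
The market clears where 3115.7 - 4P = 2829.7 + 2.5P. Rearranging, 6.5P = 286, hence P* = 44.
From the demand curve, Q* = 3115.7 - 4(44) = 2939.7.
Demand choke price (Qd = 0): P = 3115.7/4 = 778.925. Consumer surplus = ½ × (778.925 - 44) × 2939.7 = 1080229.51125.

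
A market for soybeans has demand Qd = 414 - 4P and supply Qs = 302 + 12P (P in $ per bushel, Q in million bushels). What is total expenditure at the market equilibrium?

The market clears where 414 - 4P = 302 + 12P. Rearranging, 16P = 112, hence P* = 7.
Plugging P* into demand: Q* = 414 - 4(7) = 386.
Total expenditure = P* × Q* = 7 × 386 = 2702.

Total expenditure = 2702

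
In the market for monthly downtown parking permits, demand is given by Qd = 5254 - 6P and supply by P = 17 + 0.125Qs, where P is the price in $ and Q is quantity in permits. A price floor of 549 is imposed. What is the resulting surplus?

Solving each curve for Q: Qs = -136 + 8P.
With P fixed at 549, quantity demanded is 1960 and quantity supplied is 4256.
Surplus = Qs - Qd = 4256 - 1960 = 2296.

Surplus = 2296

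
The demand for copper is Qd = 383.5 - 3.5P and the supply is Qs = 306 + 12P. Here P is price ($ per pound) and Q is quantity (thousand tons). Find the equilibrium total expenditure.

Total expenditure = 1830

Set Qd = Qs: 383.5 - 3.5P = 306 + 12P, so 77.5 = 15.5P and P* = 5.
Plugging P* into demand: Q* = 383.5 - 3.5(5) = 366.
Total expenditure = P* × Q* = 5 × 366 = 1830.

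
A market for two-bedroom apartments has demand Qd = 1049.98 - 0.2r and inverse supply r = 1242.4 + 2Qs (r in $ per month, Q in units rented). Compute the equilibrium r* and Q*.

r* = 2387.4, Q* = 572.5

Solving each curve for Q: Qs = -621.2 + 0.5r.
Set Qd = Qs: 1049.98 - 0.2r = -621.2 + 0.5r, so 1671.18 = 0.7r and r* = 2387.4.
Substitute back: Q* = 1049.98 - 0.2(2387.4) = 572.5.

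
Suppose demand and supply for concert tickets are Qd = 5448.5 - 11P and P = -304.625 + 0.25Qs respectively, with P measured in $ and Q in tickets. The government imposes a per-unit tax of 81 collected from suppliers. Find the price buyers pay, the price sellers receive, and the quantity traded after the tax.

P_b = 303.6, P_s = 222.6, Q = 2108.9

Rewriting in direct form: Qs = 1218.5 + 4P.
The tax drives a wedge P_b - P_s = 81. Substituting P_s = P_b - 81 into supply: Qs = 894.5 + 4P_b.
Set Qd = Qs: 5448.5 - 11P_b = 894.5 + 4P_b, so 4554 = 15P_b and P_b = 303.6.
So P_s = 222.6 and the quantity traded is Q = 5448.5 - 11(303.6) = 2108.9.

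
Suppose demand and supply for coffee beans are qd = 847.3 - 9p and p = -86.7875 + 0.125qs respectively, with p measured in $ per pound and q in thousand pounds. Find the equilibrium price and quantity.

Rewriting in direct form: qs = 694.3 + 8p.
At equilibrium qd = qs, so 847.3 - 9p = 694.3 + 8p; collecting terms, 153 = 17p and p* = 9.
Then q* = 847.3 - 9(9) = 766.3.

p* = 9, q* = 766.3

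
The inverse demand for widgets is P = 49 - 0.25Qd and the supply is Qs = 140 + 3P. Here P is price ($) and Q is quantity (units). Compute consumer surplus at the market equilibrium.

In direct form, Qd = 196 - 4P.
The market clears where 196 - 4P = 140 + 3P. Rearranging, 7P = 56, hence P* = 8.
Substitute back: Q* = 196 - 4(8) = 164.
Demand choke price (Qd = 0): P = 196/4 = 49. Consumer surplus = ½ × (49 - 8) × 164 = 3362.

Consumer surplus = 3362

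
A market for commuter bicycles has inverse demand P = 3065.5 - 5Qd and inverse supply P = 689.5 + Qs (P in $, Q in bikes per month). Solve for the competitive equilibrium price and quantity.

Inverting to quantity form: Qd = 613.1 - 0.2P and Qs = -689.5 + P.
Set Qd = Qs: 613.1 - 0.2P = -689.5 + P, so 1302.6 = 1.2P and P* = 1085.5.
Substitute back: Q* = 613.1 - 0.2(1085.5) = 396.

P* = 1085.5, Q* = 396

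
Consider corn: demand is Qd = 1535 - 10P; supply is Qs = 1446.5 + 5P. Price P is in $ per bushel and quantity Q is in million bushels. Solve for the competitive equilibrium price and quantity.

Equating demand and supply, 1535 - 10P = 1446.5 + 5P gives 15P = 88.5, so P* = 5.9.
From the demand curve, Q* = 1535 - 10(5.9) = 1476.

P* = 5.9, Q* = 1476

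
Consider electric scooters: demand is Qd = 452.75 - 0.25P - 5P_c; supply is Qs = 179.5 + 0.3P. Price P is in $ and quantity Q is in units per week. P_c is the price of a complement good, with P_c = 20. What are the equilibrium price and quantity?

P* = 315, Q* = 274

With P_c = 20, demand is Qd = 352.75 - 0.25P.
Set Qd = Qs: 352.75 - 0.25P = 179.5 + 0.3P, so 173.25 = 0.55P and P* = 315.
Substitute back: Q* = 352.75 - 0.25(315) = 274.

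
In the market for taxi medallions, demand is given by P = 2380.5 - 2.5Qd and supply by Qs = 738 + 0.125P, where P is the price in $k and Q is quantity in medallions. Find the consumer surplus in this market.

In direct form, Qd = 952.2 - 0.4P.
The market clears where 952.2 - 0.4P = 738 + 0.125P. Rearranging, 0.525P = 214.2, hence P* = 408.
Substitute back: Q* = 952.2 - 0.4(408) = 789.
Demand choke price (Qd = 0): P = 952.2/0.4 = 2380.5. Consumer surplus = ½ × (2380.5 - 408) × 789 = 778151.25.

Consumer surplus = 778151.25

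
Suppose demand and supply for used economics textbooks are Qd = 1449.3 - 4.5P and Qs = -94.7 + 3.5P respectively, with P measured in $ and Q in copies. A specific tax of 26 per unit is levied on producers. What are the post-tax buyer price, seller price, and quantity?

P_b = 204.375, P_s = 178.375, Q = 529.6125

The tax drives a wedge P_b - P_s = 26. Substituting P_s = P_b - 26 into supply: Qs = -185.7 + 3.5P_b.
Market clearing requires 1449.3 - 4.5P_b = -185.7 + 3.5P_b; hence 1635 = 8P_b and P_b = 204.375.
Then P_s = 204.375 - 26 = 178.375 and Q = 1449.3 - 4.5(204.375) = 529.6125.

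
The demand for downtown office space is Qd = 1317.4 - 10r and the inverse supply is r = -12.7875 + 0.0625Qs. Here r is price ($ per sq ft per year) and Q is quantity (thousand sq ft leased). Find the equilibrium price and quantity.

r* = 42.8, Q* = 889.4

In direct form, Qs = 204.6 + 16r.
The market clears where 1317.4 - 10r = 204.6 + 16r. Rearranging, 26r = 1112.8, hence r* = 42.8.
Plugging r* into demand: Q* = 1317.4 - 10(42.8) = 889.4.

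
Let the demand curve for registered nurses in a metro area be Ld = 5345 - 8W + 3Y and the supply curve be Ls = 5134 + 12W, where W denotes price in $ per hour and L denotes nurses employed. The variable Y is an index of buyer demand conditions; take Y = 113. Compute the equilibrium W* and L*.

W* = 27.5, L* = 5464

With Y = 113, demand is Ld = 5684 - 8W.
Equating demand and supply, 5684 - 8W = 5134 + 12W gives 20W = 550, so W* = 27.5.
Plugging W* into demand: L* = 5684 - 8(27.5) = 5464.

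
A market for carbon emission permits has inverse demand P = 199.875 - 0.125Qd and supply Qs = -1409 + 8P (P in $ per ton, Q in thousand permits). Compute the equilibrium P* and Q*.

P* = 188, Q* = 95

Rewriting in direct form: Qd = 1599 - 8P.
Equating demand and supply, 1599 - 8P = -1409 + 8P gives 16P = 3008, so P* = 188.
Plugging P* into demand: Q* = 1599 - 8(188) = 95.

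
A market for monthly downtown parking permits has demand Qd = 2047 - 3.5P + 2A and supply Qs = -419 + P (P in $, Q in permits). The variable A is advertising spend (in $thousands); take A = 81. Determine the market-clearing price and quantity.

With A = 81, demand is Qd = 2209 - 3.5P.
Set Qd = Qs: 2209 - 3.5P = -419 + P, so 2628 = 4.5P and P* = 584.
From the demand curve, Q* = 2209 - 3.5(584) = 165.

P* = 584, Q* = 165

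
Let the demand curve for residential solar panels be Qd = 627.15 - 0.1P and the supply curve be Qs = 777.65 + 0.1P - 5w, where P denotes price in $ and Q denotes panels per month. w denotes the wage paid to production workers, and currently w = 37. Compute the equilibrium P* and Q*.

With w = 37, supply is Qs = 592.65 + 0.1P.
The market clears where 627.15 - 0.1P = 592.65 + 0.1P. Rearranging, 0.2P = 34.5, hence P* = 172.5.
From the demand curve, Q* = 627.15 - 0.1(172.5) = 609.9.

P* = 172.5, Q* = 609.9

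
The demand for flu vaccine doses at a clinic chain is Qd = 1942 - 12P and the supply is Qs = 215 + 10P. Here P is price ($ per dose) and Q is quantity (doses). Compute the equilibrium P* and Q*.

Set Qd = Qs: 1942 - 12P = 215 + 10P, so 1727 = 22P and P* = 78.5.
From the demand curve, Q* = 1942 - 12(78.5) = 1000.

P* = 78.5, Q* = 1000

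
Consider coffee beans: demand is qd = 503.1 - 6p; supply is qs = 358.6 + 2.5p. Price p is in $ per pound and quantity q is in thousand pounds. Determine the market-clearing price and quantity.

Set qd = qs: 503.1 - 6p = 358.6 + 2.5p, so 144.5 = 8.5p and p* = 17.
Substitute back: q* = 503.1 - 6(17) = 401.1.

p* = 17, q* = 401.1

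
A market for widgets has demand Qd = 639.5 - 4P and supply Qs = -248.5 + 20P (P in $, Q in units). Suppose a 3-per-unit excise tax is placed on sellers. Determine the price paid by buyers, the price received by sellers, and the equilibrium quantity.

P_b = 39.5, P_s = 36.5, Q = 481.5

Sellers keep P_s = P_b - 3 per unit, so supply in terms of the buyer price is Qs = -308.5 + 20P_b.
Set Qd = Qs: 639.5 - 4P_b = -308.5 + 20P_b, so 948 = 24P_b and P_b = 39.5.
Then P_s = 39.5 - 3 = 36.5 and Q = 639.5 - 4(39.5) = 481.5.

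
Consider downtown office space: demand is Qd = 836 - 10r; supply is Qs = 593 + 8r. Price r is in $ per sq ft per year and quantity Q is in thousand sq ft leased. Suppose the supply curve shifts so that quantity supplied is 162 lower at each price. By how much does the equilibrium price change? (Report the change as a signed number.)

At equilibrium Qd = Qs, so 836 - 10r = 593 + 8r; collecting terms, 243 = 18r and r* = 13.5.
Then Q* = 836 - 10(13.5) = 701.
After the shift, supply is Qs = 431 + 8r.
The new intersection has 405 = 18r, i.e. r = 22.5, Q = 611.
Δr = 22.5 - 13.5 = 9.

Δr = 9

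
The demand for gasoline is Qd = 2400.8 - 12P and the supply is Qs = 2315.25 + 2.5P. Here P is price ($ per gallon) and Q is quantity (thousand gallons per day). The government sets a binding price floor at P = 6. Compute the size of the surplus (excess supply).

At P = 6: Qd = 2328.8 and Qs = 2330.25.
Surplus = Qs - Qd = 2330.25 - 2328.8 = 1.45.

Surplus = 1.45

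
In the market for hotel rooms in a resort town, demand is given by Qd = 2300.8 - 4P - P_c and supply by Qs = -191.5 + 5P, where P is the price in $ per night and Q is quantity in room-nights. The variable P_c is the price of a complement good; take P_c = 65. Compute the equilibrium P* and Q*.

P* = 269.7, Q* = 1157

With P_c = 65, demand is Qd = 2235.8 - 4P.
The market clears where 2235.8 - 4P = -191.5 + 5P. Rearranging, 9P = 2427.3, hence P* = 269.7.
Plugging P* into demand: Q* = 2235.8 - 4(269.7) = 1157.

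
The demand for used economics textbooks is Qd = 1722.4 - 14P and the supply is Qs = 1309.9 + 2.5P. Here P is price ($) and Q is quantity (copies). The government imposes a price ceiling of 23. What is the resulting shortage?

With P fixed at 23, quantity demanded is 1400.4 and quantity supplied is 1367.4.
Shortage = Qd - Qs = 1400.4 - 1367.4 = 33.

Shortage = 33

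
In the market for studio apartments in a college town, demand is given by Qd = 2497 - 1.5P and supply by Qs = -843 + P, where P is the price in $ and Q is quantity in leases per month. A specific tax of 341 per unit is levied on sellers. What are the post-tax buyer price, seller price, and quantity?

With a tax of 341 on sellers, they supply based on the net price P_s = P_b - 341, so Qs = -1184 + P_b.
Equate demand and the shifted supply: 2497 - 1.5P_b = -1184 + P_b, giving 2.5P_b = 3681, so P_b = 1472.4.
So P_s = 1131.4 and the quantity traded is Q = 2497 - 1.5(1472.4) = 288.4.

P_b = 1472.4, P_s = 1131.4, Q = 288.4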